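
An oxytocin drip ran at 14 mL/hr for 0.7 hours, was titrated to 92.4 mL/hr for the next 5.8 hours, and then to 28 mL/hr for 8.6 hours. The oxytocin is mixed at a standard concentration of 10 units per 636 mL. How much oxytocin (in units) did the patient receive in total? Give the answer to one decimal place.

12.4 units

Concentration = 10 units ÷ 636 mL = 0.01572327 units/mL
Stage 1: 14 mL/hr × 0.7 hr = 9.8 mL → 9.8 mL × 0.01572327 units/mL = 0.1540881 units
Stage 2: 92.4 mL/hr × 5.8 hr = 535.92 mL → 535.92 mL × 0.01572327 units/mL = 8.426415 units
Stage 3: 28 mL/hr × 8.6 hr = 240.8 mL → 240.8 mL × 0.01572327 units/mL = 3.786164 units
Total = 0.1540881 + 8.426415 + 3.786164 = 12.36667 units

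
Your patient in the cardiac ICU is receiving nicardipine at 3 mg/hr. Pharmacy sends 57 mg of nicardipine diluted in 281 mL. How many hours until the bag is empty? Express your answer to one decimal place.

19.0 hours

Concentration = 57 mg ÷ 281 mL = 0.202847 mg/mL
Rate = 3 mg/hr ÷ 0.202847 mg/mL = 14.78947 mL/hr
Duration = 281 mL ÷ 14.78947 mL/hr = 19 hr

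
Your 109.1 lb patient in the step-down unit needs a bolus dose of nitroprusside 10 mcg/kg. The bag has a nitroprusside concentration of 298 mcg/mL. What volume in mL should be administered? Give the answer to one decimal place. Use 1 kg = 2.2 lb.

Weight = 109.1 lb ÷ 2.2 lb/kg = 49.59091 kg
Dose = 10 mcg/kg × 49.59091 kg = 495.9091 mcg
Volume = 495.9091 mcg ÷ 298 mcg/mL = 1.664124 mL

1.7 mL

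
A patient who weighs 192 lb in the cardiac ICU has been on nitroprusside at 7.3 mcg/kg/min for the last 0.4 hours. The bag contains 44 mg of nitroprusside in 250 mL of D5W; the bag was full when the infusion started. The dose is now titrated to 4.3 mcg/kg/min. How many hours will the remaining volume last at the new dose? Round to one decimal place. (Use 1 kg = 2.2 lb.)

Initial rate:
Weight = 192 lb ÷ 2.2 lb/kg = 87.27273 kg
Dose = 7.3 mcg/kg/min × 87.27273 kg = 637.0909 mcg/min
637.0909 mcg/min × 60 min/hr = 38225.45 mcg/hr
Concentration = 44 mg ÷ 250 mL = 0.176 mg/mL = 176 mcg/mL
Rate = 38225.45 mcg/hr ÷ 176 mcg/mL = 217.1901 mL/hr
Volume infused so far = 217.1901 mL/hr × 0.4 hr = 86.87603 mL
Volume remaining = 250 − 86.87603 = 163.124 mL
New rate:
Dose = 4.3 mcg/kg/min × 87.27273 kg = 375.2727 mcg/min
375.2727 mcg/min × 60 min/hr = 22516.36 mcg/hr
Rate = 22516.36 mcg/hr ÷ 176 mcg/mL = 127.9339 mL/hr
Time remaining = 163.124 mL ÷ 127.9339 mL/hr = 1.275065 hr

1.3 hours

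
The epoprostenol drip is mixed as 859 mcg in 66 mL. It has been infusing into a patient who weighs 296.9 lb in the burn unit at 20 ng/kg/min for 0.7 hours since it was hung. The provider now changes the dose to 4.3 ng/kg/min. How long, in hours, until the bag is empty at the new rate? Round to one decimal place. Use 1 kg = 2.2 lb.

21.4 hours

Initial rate:
Weight = 296.9 lb ÷ 2.2 lb/kg = 134.9545 kg
Dose = 20 ng/kg/min × 134.9545 kg = 2699.091 ng/min
2699.091 ng/min × 60 min/hr = 161945.5 ng/hr
Concentration = 859 mcg ÷ 66 mL = 13.01515 mcg/mL = 13015.15 ng/mL
Rate = 161945.5 ng/hr ÷ 13015.15 ng/mL = 12.44284 mL/hr
Volume infused so far = 12.44284 mL/hr × 0.7 hr = 8.709988 mL
Volume remaining = 66 − 8.709988 = 57.29001 mL
New rate:
Dose = 4.3 ng/kg/min × 134.9545 kg = 580.3045 ng/min
580.3045 ng/min × 60 min/hr = 34818.27 ng/hr
Rate = 34818.27 ng/hr ÷ 13015.15 ng/mL = 2.675211 mL/hr
Time remaining = 57.29001 mL ÷ 2.675211 mL/hr = 21.41514 hr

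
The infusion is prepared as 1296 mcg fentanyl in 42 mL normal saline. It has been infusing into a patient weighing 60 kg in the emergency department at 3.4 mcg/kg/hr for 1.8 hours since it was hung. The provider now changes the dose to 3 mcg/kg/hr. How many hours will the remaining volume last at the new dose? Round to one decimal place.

Initial rate:
Dose = 3.4 mcg/kg/hr × 60 kg = 204 mcg/hr
Concentration = 1296 mcg ÷ 42 mL = 30.85714 mcg/mL
Rate = 204 mcg/hr ÷ 30.85714 mcg/mL = 6.611111 mL/hr
Volume infused so far = 6.611111 mL/hr × 1.8 hr = 11.9 mL
Volume remaining = 42 − 11.9 = 30.1 mL
New rate:
Dose = 3 mcg/kg/hr × 60 kg = 180 mcg/hr
Rate = 180 mcg/hr ÷ 30.85714 mcg/mL = 5.833333 mL/hr
Time remaining = 30.1 mL ÷ 5.833333 mL/hr = 5.16 hr

5.2 hours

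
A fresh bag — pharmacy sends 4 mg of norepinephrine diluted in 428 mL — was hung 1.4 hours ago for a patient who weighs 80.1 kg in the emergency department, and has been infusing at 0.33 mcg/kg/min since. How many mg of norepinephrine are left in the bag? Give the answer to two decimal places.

1.78 mg

Dose = 0.33 mcg/kg/min × 80.1 kg = 26.433 mcg/min
26.433 mcg/min × 60 min/hr = 1585.98 mcg/hr
Concentration = 4 mg ÷ 428 mL = 0.009345794 mg/mL = 9.345794 mcg/mL
Rate = 1585.98 mcg/hr ÷ 9.345794 mcg/mL = 169.6999 mL/hr
Volume infused = 169.6999 mL/hr × 1.4 hr = 237.5798 mL
Volume remaining = 428 − 237.5798 = 190.4202 mL
Drug remaining = 190.4202 mL × 9.345794 mcg/mL = 1779.628 mcg = 1.779628 mg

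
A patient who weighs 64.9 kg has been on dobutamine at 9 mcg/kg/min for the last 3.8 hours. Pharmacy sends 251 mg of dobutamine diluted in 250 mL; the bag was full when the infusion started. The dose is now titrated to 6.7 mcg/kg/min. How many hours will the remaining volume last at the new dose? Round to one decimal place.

4.5 hours

Initial rate:
Dose = 9 mcg/kg/min × 64.9 kg = 584.1 mcg/min
584.1 mcg/min × 60 min/hr = 35046 mcg/hr
Concentration = 251 mg ÷ 250 mL = 1.004 mg/mL = 1004 mcg/mL
Rate = 35046 mcg/hr ÷ 1004 mcg/mL = 34.90637 mL/hr
Volume infused so far = 34.90637 mL/hr × 3.8 hr = 132.6442 mL
Volume remaining = 250 − 132.6442 = 117.3558 mL
New rate:
Dose = 6.7 mcg/kg/min × 64.9 kg = 434.83 mcg/min
434.83 mcg/min × 60 min/hr = 26089.8 mcg/hr
Rate = 26089.8 mcg/hr ÷ 1004 mcg/mL = 25.98586 mL/hr
Time remaining = 117.3558 mL ÷ 25.98586 mL/hr = 4.51614 hr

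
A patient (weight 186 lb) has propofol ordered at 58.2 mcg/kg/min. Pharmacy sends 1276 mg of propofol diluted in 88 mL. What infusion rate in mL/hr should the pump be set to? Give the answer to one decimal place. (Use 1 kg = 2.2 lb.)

Weight = 186 lb ÷ 2.2 lb/kg = 84.54545 kg
Dose = 58.2 mcg/kg/min × 84.54545 kg = 4920.545 mcg/min
4920.545 mcg/min × 60 min/hr = 295232.7 mcg/hr
Concentration = 1276 mg ÷ 88 mL = 14.5 mg/mL = 14500 mcg/mL
Rate = 295232.7 mcg/hr ÷ 14500 mcg/mL = 20.36088 mL/hr

20.4 mL/hr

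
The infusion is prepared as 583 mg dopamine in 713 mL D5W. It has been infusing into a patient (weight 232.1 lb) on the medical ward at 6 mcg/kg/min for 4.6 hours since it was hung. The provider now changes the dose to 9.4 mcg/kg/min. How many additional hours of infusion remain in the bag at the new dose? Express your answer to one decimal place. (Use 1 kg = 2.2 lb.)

6.9 hours

Initial rate:
Weight = 232.1 lb ÷ 2.2 lb/kg = 105.5 kg
Dose = 6 mcg/kg/min × 105.5 kg = 633 mcg/min
633 mcg/min × 60 min/hr = 37980 mcg/hr
Concentration = 583 mg ÷ 713 mL = 0.8176718 mg/mL = 817.6718 mcg/mL
Rate = 37980 mcg/hr ÷ 817.6718 mcg/mL = 46.44895 mL/hr
Volume infused so far = 46.44895 mL/hr × 4.6 hr = 213.6652 mL
Volume remaining = 713 − 213.6652 = 499.3348 mL
New rate:
Dose = 9.4 mcg/kg/min × 105.5 kg = 991.7 mcg/min
991.7 mcg/min × 60 min/hr = 59502 mcg/hr
Rate = 59502 mcg/hr ÷ 817.6718 mcg/mL = 72.77003 mL/hr
Time remaining = 499.3348 mL ÷ 72.77003 mL/hr = 6.86182 hr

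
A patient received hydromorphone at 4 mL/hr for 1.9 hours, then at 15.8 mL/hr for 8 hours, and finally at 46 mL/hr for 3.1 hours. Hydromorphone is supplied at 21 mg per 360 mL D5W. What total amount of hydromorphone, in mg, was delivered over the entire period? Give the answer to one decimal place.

Concentration = 21 mg ÷ 360 mL = 0.05833333 mg/mL
Stage 1: 4 mL/hr × 1.9 hr = 7.6 mL → 7.6 mL × 0.05833333 mg/mL = 0.4433333 mg
Stage 2: 15.8 mL/hr × 8 hr = 126.4 mL → 126.4 mL × 0.05833333 mg/mL = 7.373333 mg
Stage 3: 46 mL/hr × 3.1 hr = 142.6 mL → 142.6 mL × 0.05833333 mg/mL = 8.318333 mg
Total = 0.4433333 + 7.373333 + 8.318333 = 16.135 mg

16.1 mg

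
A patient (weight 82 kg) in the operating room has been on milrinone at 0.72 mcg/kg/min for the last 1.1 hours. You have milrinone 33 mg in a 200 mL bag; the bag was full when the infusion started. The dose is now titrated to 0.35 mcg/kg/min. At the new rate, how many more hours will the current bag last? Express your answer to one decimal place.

Initial rate:
Dose = 0.72 mcg/kg/min × 82 kg = 59.04 mcg/min
59.04 mcg/min × 60 min/hr = 3542.4 mcg/hr
Concentration = 33 mg ÷ 200 mL = 0.165 mg/mL = 165 mcg/mL
Rate = 3542.4 mcg/hr ÷ 165 mcg/mL = 21.46909 mL/hr
Volume infused so far = 21.46909 mL/hr × 1.1 hr = 23.616 mL
Volume remaining = 200 − 23.616 = 176.384 mL
New rate:
Dose = 0.35 mcg/kg/min × 82 kg = 28.7 mcg/min
28.7 mcg/min × 60 min/hr = 1722 mcg/hr
Rate = 1722 mcg/hr ÷ 165 mcg/mL = 10.43636 mL/hr
Time remaining = 176.384 mL ÷ 10.43636 mL/hr = 16.90091 hr

16.9 hours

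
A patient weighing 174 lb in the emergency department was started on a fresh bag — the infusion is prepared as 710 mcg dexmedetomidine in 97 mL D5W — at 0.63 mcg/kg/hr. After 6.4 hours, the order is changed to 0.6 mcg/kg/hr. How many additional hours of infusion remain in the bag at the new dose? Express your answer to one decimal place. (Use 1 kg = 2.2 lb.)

Initial rate:
Weight = 174 lb ÷ 2.2 lb/kg = 79.09091 kg
Dose = 0.63 mcg/kg/hr × 79.09091 kg = 49.82727 mcg/hr
Concentration = 710 mcg ÷ 97 mL = 7.319588 mcg/mL
Rate = 49.82727 mcg/hr ÷ 7.319588 mcg/mL = 6.807388 mL/hr
Volume infused so far = 6.807388 mL/hr × 6.4 hr = 43.56728 mL
Volume remaining = 97 − 43.56728 = 53.43272 mL
New rate:
Dose = 0.6 mcg/kg/hr × 79.09091 kg = 47.45455 mcg/hr
Rate = 47.45455 mcg/hr ÷ 7.319588 mcg/mL = 6.483227 mL/hr
Time remaining = 53.43272 mL ÷ 6.483227 mL/hr = 8.241686 hr

8.2 hours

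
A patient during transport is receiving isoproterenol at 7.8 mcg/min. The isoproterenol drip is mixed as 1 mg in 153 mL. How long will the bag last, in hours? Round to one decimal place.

7.8 mcg/min × 60 min/hr = 468 mcg/hr
Concentration = 1 mg ÷ 153 mL = 0.006535948 mg/mL = 6.535948 mcg/mL
Rate = 468 mcg/hr ÷ 6.535948 mcg/mL = 71.604 mL/hr
Duration = 153 mL ÷ 71.604 mL/hr = 2.136752 hr

2.1 hours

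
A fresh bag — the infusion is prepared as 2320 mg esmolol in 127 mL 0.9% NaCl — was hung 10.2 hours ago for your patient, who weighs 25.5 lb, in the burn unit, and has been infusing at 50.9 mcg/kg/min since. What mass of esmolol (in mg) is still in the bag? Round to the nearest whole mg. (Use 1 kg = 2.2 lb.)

Weight = 25.5 lb ÷ 2.2 lb/kg = 11.59091 kg
Dose = 50.9 mcg/kg/min × 11.59091 kg = 589.9773 mcg/min
589.9773 mcg/min × 60 min/hr = 35398.64 mcg/hr
Concentration = 2320 mg ÷ 127 mL = 18.26772 mg/mL = 18267.72 mcg/mL
Rate = 35398.64 mcg/hr ÷ 18267.72 mcg/mL = 1.93777 mL/hr
Volume infused = 1.93777 mL/hr × 10.2 hr = 19.76526 mL
Volume remaining = 127 − 19.76526 = 107.2347 mL
Drug remaining = 107.2347 mL × 18267.72 mcg/mL = 1958934 mcg = 1958.934 mg

1959 mg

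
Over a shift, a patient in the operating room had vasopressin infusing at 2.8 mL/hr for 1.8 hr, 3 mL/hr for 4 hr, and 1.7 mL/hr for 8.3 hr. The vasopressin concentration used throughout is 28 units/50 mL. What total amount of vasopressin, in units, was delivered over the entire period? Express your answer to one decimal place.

Concentration = 28 units ÷ 50 mL = 0.56 units/mL
Stage 1: 2.8 mL/hr × 1.8 hr = 5.04 mL → 5.04 mL × 0.56 units/mL = 2.8224 units
Stage 2: 3 mL/hr × 4 hr = 12 mL → 12 mL × 0.56 units/mL = 6.72 units
Stage 3: 1.7 mL/hr × 8.3 hr = 14.11 mL → 14.11 mL × 0.56 units/mL = 7.9016 units
Total = 2.8224 + 6.72 + 7.9016 = 17.444 units

17.4 units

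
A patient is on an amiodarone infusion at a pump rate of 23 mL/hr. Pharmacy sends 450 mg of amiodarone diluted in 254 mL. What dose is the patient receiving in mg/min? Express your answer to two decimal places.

0.68 mg/min

Concentration = 450 mg ÷ 254 mL = 1.771654 mg/mL
Drug rate = 23 mL/hr × 1.771654 mg/mL = 40.74803 mg/hr
40.74803 mg/hr ÷ 60 min/hr = 0.6791339 mg/min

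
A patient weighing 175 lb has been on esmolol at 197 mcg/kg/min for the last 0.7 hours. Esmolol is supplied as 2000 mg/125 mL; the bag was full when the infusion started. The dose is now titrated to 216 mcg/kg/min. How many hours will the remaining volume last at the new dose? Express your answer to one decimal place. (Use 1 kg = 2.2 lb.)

Initial rate:
Weight = 175 lb ÷ 2.2 lb/kg = 79.54545 kg
Dose = 197 mcg/kg/min × 79.54545 kg = 15670.45 mcg/min
15670.45 mcg/min × 60 min/hr = 940227.3 mcg/hr
Concentration = 2000 mg ÷ 125 mL = 16 mg/mL = 16000 mcg/mL
Rate = 940227.3 mcg/hr ÷ 16000 mcg/mL = 58.7642 mL/hr
Volume infused so far = 58.7642 mL/hr × 0.7 hr = 41.13494 mL
Volume remaining = 125 − 41.13494 = 83.86506 mL
New rate:
Dose = 216 mcg/kg/min × 79.54545 kg = 17181.82 mcg/min
17181.82 mcg/min × 60 min/hr = 1030909 mcg/hr
Rate = 1030909 mcg/hr ÷ 16000 mcg/mL = 64.43182 mL/hr
Time remaining = 83.86506 mL ÷ 64.43182 mL/hr = 1.301609 hr

1.3 hours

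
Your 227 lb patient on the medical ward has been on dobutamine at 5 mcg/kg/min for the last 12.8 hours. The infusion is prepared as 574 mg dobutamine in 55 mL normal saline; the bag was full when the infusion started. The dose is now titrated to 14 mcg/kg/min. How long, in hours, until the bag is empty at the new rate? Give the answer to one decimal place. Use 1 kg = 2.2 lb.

Initial rate:
Weight = 227 lb ÷ 2.2 lb/kg = 103.1818 kg
Dose = 5 mcg/kg/min × 103.1818 kg = 515.9091 mcg/min
515.9091 mcg/min × 60 min/hr = 30954.55 mcg/hr
Concentration = 574 mg ÷ 55 mL = 10.43636 mg/mL = 10436.36 mcg/mL
Rate = 30954.55 mcg/hr ÷ 10436.36 mcg/mL = 2.966028 mL/hr
Volume infused so far = 2.966028 mL/hr × 12.8 hr = 37.96516 mL
Volume remaining = 55 − 37.96516 = 17.03484 mL
New rate:
Dose = 14 mcg/kg/min × 103.1818 kg = 1444.545 mcg/min
1444.545 mcg/min × 60 min/hr = 86672.73 mcg/hr
Rate = 86672.73 mcg/hr ÷ 10436.36 mcg/mL = 8.304878 mL/hr
Time remaining = 17.03484 mL ÷ 8.304878 mL/hr = 2.051185 hr

2.1 hours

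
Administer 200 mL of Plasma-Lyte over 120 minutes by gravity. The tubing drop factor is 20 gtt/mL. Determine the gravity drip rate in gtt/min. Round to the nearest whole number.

33 gtt/min

200 mL ÷ (120 min) = 1.666667 mL/min
1.666667 mL/min × 20 gtt/mL = 33.33333 gtt/min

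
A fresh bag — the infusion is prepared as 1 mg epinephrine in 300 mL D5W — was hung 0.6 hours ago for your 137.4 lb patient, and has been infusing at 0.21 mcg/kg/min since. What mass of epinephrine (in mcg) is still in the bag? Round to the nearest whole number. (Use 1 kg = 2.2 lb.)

528 mcg

Weight = 137.4 lb ÷ 2.2 lb/kg = 62.45455 kg
Dose = 0.21 mcg/kg/min × 62.45455 kg = 13.11545 mcg/min
13.11545 mcg/min × 60 min/hr = 786.9273 mcg/hr
Concentration = 1 mg ÷ 300 mL = 0.003333333 mg/mL = 3.333333 mcg/mL
Rate = 786.9273 mcg/hr ÷ 3.333333 mcg/mL = 236.0782 mL/hr
Volume infused = 236.0782 mL/hr × 0.6 hr = 141.6469 mL
Volume remaining = 300 − 141.6469 = 158.3531 mL
Drug remaining = 158.3531 mL × 3.333333 mcg/mL = 527.8436 mcg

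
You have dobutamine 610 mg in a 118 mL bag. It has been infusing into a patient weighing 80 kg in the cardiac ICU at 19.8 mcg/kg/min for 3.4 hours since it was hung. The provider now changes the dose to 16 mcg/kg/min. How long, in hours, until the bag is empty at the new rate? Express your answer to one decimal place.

3.7 hours

Initial rate:
Dose = 19.8 mcg/kg/min × 80 kg = 1584 mcg/min
1584 mcg/min × 60 min/hr = 95040 mcg/hr
Concentration = 610 mg ÷ 118 mL = 5.169492 mg/mL = 5169.492 mcg/mL
Rate = 95040 mcg/hr ÷ 5169.492 mcg/mL = 18.38479 mL/hr
Volume infused so far = 18.38479 mL/hr × 3.4 hr = 62.50828 mL
Volume remaining = 118 − 62.50828 = 55.49172 mL
New rate:
Dose = 16 mcg/kg/min × 80 kg = 1280 mcg/min
1280 mcg/min × 60 min/hr = 76800 mcg/hr
Rate = 76800 mcg/hr ÷ 5169.492 mcg/mL = 14.85639 mL/hr
Time remaining = 55.49172 mL ÷ 14.85639 mL/hr = 3.735208 hr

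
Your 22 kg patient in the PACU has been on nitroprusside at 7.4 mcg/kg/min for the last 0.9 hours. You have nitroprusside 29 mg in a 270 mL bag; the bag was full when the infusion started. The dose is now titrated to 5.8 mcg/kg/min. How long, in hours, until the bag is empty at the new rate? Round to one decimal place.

Initial rate:
Dose = 7.4 mcg/kg/min × 22 kg = 162.8 mcg/min
162.8 mcg/min × 60 min/hr = 9768 mcg/hr
Concentration = 29 mg ÷ 270 mL = 0.1074074 mg/mL = 107.4074 mcg/mL
Rate = 9768 mcg/hr ÷ 107.4074 mcg/mL = 90.94345 mL/hr
Volume infused so far = 90.94345 mL/hr × 0.9 hr = 81.8491 mL
Volume remaining = 270 − 81.8491 = 188.1509 mL
New rate:
Dose = 5.8 mcg/kg/min × 22 kg = 127.6 mcg/min
127.6 mcg/min × 60 min/hr = 7656 mcg/hr
Rate = 7656 mcg/hr ÷ 107.4074 mcg/mL = 71.28 mL/hr
Time remaining = 188.1509 mL ÷ 71.28 mL/hr = 2.639603 hr

2.6 hours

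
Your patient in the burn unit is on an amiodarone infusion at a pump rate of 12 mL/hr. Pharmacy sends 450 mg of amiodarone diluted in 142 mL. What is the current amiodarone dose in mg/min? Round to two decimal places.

Concentration = 450 mg ÷ 142 mL = 3.169014 mg/mL
Drug rate = 12 mL/hr × 3.169014 mg/mL = 38.02817 mg/hr
38.02817 mg/hr ÷ 60 min/hr = 0.6338028 mg/min

0.63 mg/min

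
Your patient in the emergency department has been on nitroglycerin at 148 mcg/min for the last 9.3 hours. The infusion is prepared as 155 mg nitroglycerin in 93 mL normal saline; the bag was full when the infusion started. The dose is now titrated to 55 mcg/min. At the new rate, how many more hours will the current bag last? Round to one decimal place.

Initial rate:
148 mcg/min × 60 min/hr = 8880 mcg/hr
Concentration = 155 mg ÷ 93 mL = 1.666667 mg/mL = 1666.667 mcg/mL
Rate = 8880 mcg/hr ÷ 1666.667 mcg/mL = 5.328 mL/hr
Volume infused so far = 5.328 mL/hr × 9.3 hr = 49.5504 mL
Volume remaining = 93 − 49.5504 = 43.4496 mL
New rate:
55 mcg/min × 60 min/hr = 3300 mcg/hr
Rate = 3300 mcg/hr ÷ 1666.667 mcg/mL = 1.98 mL/hr
Time remaining = 43.4496 mL ÷ 1.98 mL/hr = 21.94424 hr

21.9 hours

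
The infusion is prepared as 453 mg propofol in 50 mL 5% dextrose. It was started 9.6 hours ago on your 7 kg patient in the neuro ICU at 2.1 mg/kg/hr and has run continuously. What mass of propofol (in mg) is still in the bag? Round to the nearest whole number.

Dose = 2.1 mg/kg/hr × 7 kg = 14.7 mg/hr
Concentration = 453 mg ÷ 50 mL = 9.06 mg/mL
Rate = 14.7 mg/hr ÷ 9.06 mg/mL = 1.622517 mL/hr
Volume infused = 1.622517 mL/hr × 9.6 hr = 15.57616 mL
Volume remaining = 50 − 15.57616 = 34.42384 mL
Drug remaining = 34.42384 mL × 9.06 mg/mL = 311.88 mg

312 mg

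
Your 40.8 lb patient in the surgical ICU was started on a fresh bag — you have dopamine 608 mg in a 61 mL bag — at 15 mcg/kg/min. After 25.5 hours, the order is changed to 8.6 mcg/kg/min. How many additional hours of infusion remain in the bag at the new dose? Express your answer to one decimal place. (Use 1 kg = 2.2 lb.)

19.1 hours

Initial rate:
Weight = 40.8 lb ÷ 2.2 lb/kg = 18.54545 kg
Dose = 15 mcg/kg/min × 18.54545 kg = 278.1818 mcg/min
278.1818 mcg/min × 60 min/hr = 16690.91 mcg/hr
Concentration = 608 mg ÷ 61 mL = 9.967213 mg/mL = 9967.213 mcg/mL
Rate = 16690.91 mcg/hr ÷ 9967.213 mcg/mL = 1.674581 mL/hr
Volume infused so far = 1.674581 mL/hr × 25.5 hr = 42.70182 mL
Volume remaining = 61 − 42.70182 = 18.29818 mL
New rate:
Dose = 8.6 mcg/kg/min × 18.54545 kg = 159.4909 mcg/min
159.4909 mcg/min × 60 min/hr = 9569.455 mcg/hr
Rate = 9569.455 mcg/hr ÷ 9967.213 mcg/mL = 0.9600933 mL/hr
Time remaining = 18.29818 mL ÷ 0.9600933 mL/hr = 19.05875 hr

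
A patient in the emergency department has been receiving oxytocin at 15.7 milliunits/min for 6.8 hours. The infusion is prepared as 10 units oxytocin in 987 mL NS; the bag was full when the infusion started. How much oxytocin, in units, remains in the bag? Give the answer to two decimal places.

15.7 milliunits/min × 60 min/hr = 942 milliunits/hr
Concentration = 10 units ÷ 987 mL = 0.01013171 units/mL = 10.13171 milliunits/mL
Rate = 942 milliunits/hr ÷ 10.13171 milliunits/mL = 92.9754 mL/hr
Volume infused = 92.9754 mL/hr × 6.8 hr = 632.2327 mL
Volume remaining = 987 − 632.2327 = 354.7673 mL
Drug remaining = 354.7673 mL × 10.13171 milliunits/mL = 3594.4 milliunits = 3.5944 units

3.59 units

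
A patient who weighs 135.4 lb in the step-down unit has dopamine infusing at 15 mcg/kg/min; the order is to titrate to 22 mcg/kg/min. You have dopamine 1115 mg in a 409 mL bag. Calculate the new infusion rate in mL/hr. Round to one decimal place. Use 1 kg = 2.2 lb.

29.8 mL/hr

Weight = 135.4 lb ÷ 2.2 lb/kg = 61.54545 kg
Dose = 22 mcg/kg/min × 61.54545 kg = 1354 mcg/min
1354 mcg/min × 60 min/hr = 81240 mcg/hr
Concentration = 1115 mg ÷ 409 mL = 2.726161 mg/mL = 2726.161 mcg/mL
Rate = 81240 mcg/hr ÷ 2726.161 mcg/mL = 29.80014 mL/hr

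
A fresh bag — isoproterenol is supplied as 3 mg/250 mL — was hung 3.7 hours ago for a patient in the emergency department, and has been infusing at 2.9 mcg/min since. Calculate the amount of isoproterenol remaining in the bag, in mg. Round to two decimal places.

2.9 mcg/min × 60 min/hr = 174 mcg/hr
Concentration = 3 mg ÷ 250 mL = 0.012 mg/mL = 12 mcg/mL
Rate = 174 mcg/hr ÷ 12 mcg/mL = 14.5 mL/hr
Volume infused = 14.5 mL/hr × 3.7 hr = 53.65 mL
Volume remaining = 250 − 53.65 = 196.35 mL
Drug remaining = 196.35 mL × 12 mcg/mL = 2356.2 mcg = 2.3562 mg

2.36 mg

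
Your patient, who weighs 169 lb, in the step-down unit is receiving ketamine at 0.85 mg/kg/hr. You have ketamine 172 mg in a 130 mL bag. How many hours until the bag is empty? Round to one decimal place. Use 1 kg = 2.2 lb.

2.6 hours

Weight = 169 lb ÷ 2.2 lb/kg = 76.81818 kg
Dose = 0.85 mg/kg/hr × 76.81818 kg = 65.29545 mg/hr
Concentration = 172 mg ÷ 130 mL = 1.323077 mg/mL
Rate = 65.29545 mg/hr ÷ 1.323077 mg/mL = 49.35122 mL/hr
Duration = 130 mL ÷ 49.35122 mL/hr = 2.63418 hr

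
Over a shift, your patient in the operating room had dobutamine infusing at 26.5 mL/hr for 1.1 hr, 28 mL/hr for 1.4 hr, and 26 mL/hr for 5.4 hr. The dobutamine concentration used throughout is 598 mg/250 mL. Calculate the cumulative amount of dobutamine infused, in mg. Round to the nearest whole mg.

Concentration = 598 mg ÷ 250 mL = 2.392 mg/mL
Stage 1: 26.5 mL/hr × 1.1 hr = 29.15 mL → 29.15 mL × 2.392 mg/mL = 69.7268 mg
Stage 2: 28 mL/hr × 1.4 hr = 39.2 mL → 39.2 mL × 2.392 mg/mL = 93.7664 mg
Stage 3: 26 mL/hr × 5.4 hr = 140.4 mL → 140.4 mL × 2.392 mg/mL = 335.8368 mg
Total = 69.7268 + 93.7664 + 335.8368 = 499.33 mg

499 mg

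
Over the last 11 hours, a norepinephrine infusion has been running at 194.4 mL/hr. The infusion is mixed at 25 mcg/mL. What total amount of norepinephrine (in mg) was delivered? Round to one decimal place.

Drug rate = 194.4 mL/hr × 25 mcg/mL = 4860 mcg/hr
Total = 4860 mcg/hr × 11 hr = 53460 mcg = 53.46 mg

53.5 mg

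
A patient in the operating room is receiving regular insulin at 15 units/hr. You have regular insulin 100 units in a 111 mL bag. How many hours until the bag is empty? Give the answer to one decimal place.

Concentration = 100 units ÷ 111 mL = 0.9009009 units/mL
Rate = 15 units/hr ÷ 0.9009009 units/mL = 16.65 mL/hr
Duration = 111 mL ÷ 16.65 mL/hr = 6.666667 hr

6.7 hours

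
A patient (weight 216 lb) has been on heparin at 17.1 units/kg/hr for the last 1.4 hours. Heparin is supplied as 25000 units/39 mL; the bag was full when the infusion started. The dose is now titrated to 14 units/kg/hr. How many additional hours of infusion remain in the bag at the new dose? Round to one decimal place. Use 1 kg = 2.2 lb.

16.5 hours

Initial rate:
Weight = 216 lb ÷ 2.2 lb/kg = 98.18182 kg
Dose = 17.1 units/kg/hr × 98.18182 kg = 1678.909 units/hr
Concentration = 25000 units ÷ 39 mL = 641.0256 units/mL
Rate = 1678.909 units/hr ÷ 641.0256 units/mL = 2.619098 mL/hr
Volume infused so far = 2.619098 mL/hr × 1.4 hr = 3.666737 mL
Volume remaining = 39 − 3.666737 = 35.33326 mL
New rate:
Dose = 14 units/kg/hr × 98.18182 kg = 1374.545 units/hr
Rate = 1374.545 units/hr ÷ 641.0256 units/mL = 2.144291 mL/hr
Time remaining = 35.33326 mL ÷ 2.144291 mL/hr = 16.47783 hr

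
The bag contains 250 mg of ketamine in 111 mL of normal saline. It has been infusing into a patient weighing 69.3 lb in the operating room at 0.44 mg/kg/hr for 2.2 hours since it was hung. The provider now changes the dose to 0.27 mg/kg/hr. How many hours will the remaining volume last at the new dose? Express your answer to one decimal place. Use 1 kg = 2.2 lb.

Initial rate:
Weight = 69.3 lb ÷ 2.2 lb/kg = 31.5 kg
Dose = 0.44 mg/kg/hr × 31.5 kg = 13.86 mg/hr
Concentration = 250 mg ÷ 111 mL = 2.252252 mg/mL
Rate = 13.86 mg/hr ÷ 2.252252 mg/mL = 6.15384 mL/hr
Volume infused so far = 6.15384 mL/hr × 2.2 hr = 13.53845 mL
Volume remaining = 111 − 13.53845 = 97.46155 mL
New rate:
Dose = 0.27 mg/kg/hr × 31.5 kg = 8.505 mg/hr
Rate = 8.505 mg/hr ÷ 2.252252 mg/mL = 3.77622 mL/hr
Time remaining = 97.46155 mL ÷ 3.77622 mL/hr = 25.80929 hr

25.8 hours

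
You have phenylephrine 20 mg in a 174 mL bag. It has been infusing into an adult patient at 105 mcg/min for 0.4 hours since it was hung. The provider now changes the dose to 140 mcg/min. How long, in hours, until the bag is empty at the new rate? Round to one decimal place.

2.1 hours

Initial rate:
105 mcg/min × 60 min/hr = 6300 mcg/hr
Concentration = 20 mg ÷ 174 mL = 0.1149425 mg/mL = 114.9425 mcg/mL
Rate = 6300 mcg/hr ÷ 114.9425 mcg/mL = 54.81 mL/hr
Volume infused so far = 54.81 mL/hr × 0.4 hr = 21.924 mL
Volume remaining = 174 − 21.924 = 152.076 mL
New rate:
140 mcg/min × 60 min/hr = 8400 mcg/hr
Rate = 8400 mcg/hr ÷ 114.9425 mcg/mL = 73.08 mL/hr
Time remaining = 152.076 mL ÷ 73.08 mL/hr = 2.080952 hr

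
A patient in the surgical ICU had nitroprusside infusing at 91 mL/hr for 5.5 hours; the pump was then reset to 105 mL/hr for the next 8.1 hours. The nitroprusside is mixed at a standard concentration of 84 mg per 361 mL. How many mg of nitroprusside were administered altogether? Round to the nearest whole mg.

314 mg

Concentration = 84 mg ÷ 361 mL = 0.232687 mg/mL
Stage 1: 91 mL/hr × 5.5 hr = 500.5 mL → 500.5 mL × 0.232687 mg/mL = 116.4598 mg
Stage 2: 105 mL/hr × 8.1 hr = 850.5 mL → 850.5 mL × 0.232687 mg/mL = 197.9003 mg
Total = 116.4598 + 197.9003 = 314.3601 mg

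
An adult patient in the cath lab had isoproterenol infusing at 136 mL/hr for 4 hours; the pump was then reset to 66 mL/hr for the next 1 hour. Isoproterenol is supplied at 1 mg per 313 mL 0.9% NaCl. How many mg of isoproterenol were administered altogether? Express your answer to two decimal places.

Concentration = 1 mg ÷ 313 mL = 0.003194888 mg/mL
Stage 1: 136 mL/hr × 4 hr = 544 mL → 544 mL × 0.003194888 mg/mL = 1.738019 mg
Stage 2: 66 mL/hr × 1 hr = 66 mL → 66 mL × 0.003194888 mg/mL = 0.2108626 mg
Total = 1.738019 + 0.2108626 = 1.948882 mg

1.95 mg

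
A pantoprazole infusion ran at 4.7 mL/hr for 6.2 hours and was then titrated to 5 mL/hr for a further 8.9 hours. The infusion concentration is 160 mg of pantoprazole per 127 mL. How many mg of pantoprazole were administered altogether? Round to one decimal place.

Concentration = 160 mg ÷ 127 mL = 1.259843 mg/mL
Stage 1: 4.7 mL/hr × 6.2 hr = 29.14 mL → 29.14 mL × 1.259843 mg/mL = 36.71181 mg
Stage 2: 5 mL/hr × 8.9 hr = 44.5 mL → 44.5 mL × 1.259843 mg/mL = 56.06299 mg
Total = 36.71181 + 56.06299 = 92.7748 mg

92.8 mg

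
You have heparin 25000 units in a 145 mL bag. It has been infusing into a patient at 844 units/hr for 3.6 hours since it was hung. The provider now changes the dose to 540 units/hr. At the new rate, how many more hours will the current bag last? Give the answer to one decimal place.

40.7 hours

Initial rate:
Concentration = 25000 units ÷ 145 mL = 172.4138 units/mL
Rate = 844 units/hr ÷ 172.4138 units/mL = 4.8952 mL/hr
Volume infused so far = 4.8952 mL/hr × 3.6 hr = 17.62272 mL
Volume remaining = 145 − 17.62272 = 127.3773 mL
New rate:
Rate = 540 units/hr ÷ 172.4138 units/mL = 3.132 mL/hr
Time remaining = 127.3773 mL ÷ 3.132 mL/hr = 40.66963 hr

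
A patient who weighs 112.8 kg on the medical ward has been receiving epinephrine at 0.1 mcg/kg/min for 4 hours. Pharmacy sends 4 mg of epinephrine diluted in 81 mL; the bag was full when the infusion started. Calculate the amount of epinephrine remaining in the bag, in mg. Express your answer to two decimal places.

Dose = 0.1 mcg/kg/min × 112.8 kg = 11.28 mcg/min
11.28 mcg/min × 60 min/hr = 676.8 mcg/hr
Concentration = 4 mg ÷ 81 mL = 0.04938272 mg/mL = 49.38272 mcg/mL
Rate = 676.8 mcg/hr ÷ 49.38272 mcg/mL = 13.7052 mL/hr
Volume infused = 13.7052 mL/hr × 4 hr = 54.8208 mL
Volume remaining = 81 − 54.8208 = 26.1792 mL
Drug remaining = 26.1792 mL × 49.38272 mcg/mL = 1292.8 mcg = 1.2928 mg

1.29 mg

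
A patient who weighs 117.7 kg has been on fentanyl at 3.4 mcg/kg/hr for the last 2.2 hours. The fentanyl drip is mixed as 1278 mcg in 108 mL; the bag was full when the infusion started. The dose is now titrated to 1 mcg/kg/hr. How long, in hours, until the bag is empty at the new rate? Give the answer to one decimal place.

3.4 hours

Initial rate:
Dose = 3.4 mcg/kg/hr × 117.7 kg = 400.18 mcg/hr
Concentration = 1278 mcg ÷ 108 mL = 11.83333 mcg/mL
Rate = 400.18 mcg/hr ÷ 11.83333 mcg/mL = 33.81803 mL/hr
Volume infused so far = 33.81803 mL/hr × 2.2 hr = 74.39966 mL
Volume remaining = 108 − 74.39966 = 33.60034 mL
New rate:
Dose = 1 mcg/kg/hr × 117.7 kg = 117.7 mcg/hr
Rate = 117.7 mcg/hr ÷ 11.83333 mcg/mL = 9.946479 mL/hr
Time remaining = 33.60034 mL ÷ 9.946479 mL/hr = 3.378114 hr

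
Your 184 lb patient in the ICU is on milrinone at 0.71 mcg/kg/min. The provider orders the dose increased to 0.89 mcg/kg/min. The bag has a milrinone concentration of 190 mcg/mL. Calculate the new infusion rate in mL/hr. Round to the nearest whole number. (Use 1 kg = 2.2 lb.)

24 mL/hr

Weight = 184 lb ÷ 2.2 lb/kg = 83.63636 kg
Dose = 0.89 mcg/kg/min × 83.63636 kg = 74.43636 mcg/min
74.43636 mcg/min × 60 min/hr = 4466.182 mcg/hr
Rate = 4466.182 mcg/hr ÷ 190 mcg/mL = 23.50622 mL/hr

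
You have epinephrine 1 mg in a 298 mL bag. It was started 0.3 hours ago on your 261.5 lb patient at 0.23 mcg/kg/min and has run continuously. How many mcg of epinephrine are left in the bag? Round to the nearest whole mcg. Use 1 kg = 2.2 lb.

Weight = 261.5 lb ÷ 2.2 lb/kg = 118.8636 kg
Dose = 0.23 mcg/kg/min × 118.8636 kg = 27.33864 mcg/min
27.33864 mcg/min × 60 min/hr = 1640.318 mcg/hr
Concentration = 1 mg ÷ 298 mL = 0.003355705 mg/mL = 3.355705 mcg/mL
Rate = 1640.318 mcg/hr ÷ 3.355705 mcg/mL = 488.8148 mL/hr
Volume infused = 488.8148 mL/hr × 0.3 hr = 146.6444 mL
Volume remaining = 298 − 146.6444 = 151.3556 mL
Drug remaining = 151.3556 mL × 3.355705 mcg/mL = 507.9045 mcg

508 mcg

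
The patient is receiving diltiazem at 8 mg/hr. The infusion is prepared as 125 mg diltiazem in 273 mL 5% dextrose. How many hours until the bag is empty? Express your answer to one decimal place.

Concentration = 125 mg ÷ 273 mL = 0.4578755 mg/mL
Rate = 8 mg/hr ÷ 0.4578755 mg/mL = 17.472 mL/hr
Duration = 273 mL ÷ 17.472 mL/hr = 15.625 hr

15.6 hours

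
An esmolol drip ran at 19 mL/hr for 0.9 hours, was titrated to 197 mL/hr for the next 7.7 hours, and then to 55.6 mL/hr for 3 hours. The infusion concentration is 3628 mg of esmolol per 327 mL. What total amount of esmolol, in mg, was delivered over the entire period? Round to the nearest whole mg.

Concentration = 3628 mg ÷ 327 mL = 11.0948 mg/mL
Stage 1: 19 mL/hr × 0.9 hr = 17.1 mL → 17.1 mL × 11.0948 mg/mL = 189.7211 mg
Stage 2: 197 mL/hr × 7.7 hr = 1516.9 mL → 1516.9 mL × 11.0948 mg/mL = 16829.7 mg
Stage 3: 55.6 mL/hr × 3 hr = 166.8 mL → 166.8 mL × 11.0948 mg/mL = 1850.613 mg
Total = 189.7211 + 16829.7 + 1850.613 = 18870.04 mg

18870 mg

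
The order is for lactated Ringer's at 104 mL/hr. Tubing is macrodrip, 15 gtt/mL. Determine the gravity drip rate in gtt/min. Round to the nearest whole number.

104 mL/hr ÷ 60 min/hr = 1.733333 mL/min
1.733333 mL/min × 15 gtt/mL = 26 gtt/min

26 gtt/min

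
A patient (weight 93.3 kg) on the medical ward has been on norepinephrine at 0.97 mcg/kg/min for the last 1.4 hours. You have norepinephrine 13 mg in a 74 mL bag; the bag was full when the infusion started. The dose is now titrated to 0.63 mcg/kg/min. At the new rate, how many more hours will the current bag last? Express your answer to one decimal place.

1.5 hours

Initial rate:
Dose = 0.97 mcg/kg/min × 93.3 kg = 90.501 mcg/min
90.501 mcg/min × 60 min/hr = 5430.06 mcg/hr
Concentration = 13 mg ÷ 74 mL = 0.1756757 mg/mL = 175.6757 mcg/mL
Rate = 5430.06 mcg/hr ÷ 175.6757 mcg/mL = 30.90957 mL/hr
Volume infused so far = 30.90957 mL/hr × 1.4 hr = 43.2734 mL
Volume remaining = 74 − 43.2734 = 30.7266 mL
New rate:
Dose = 0.63 mcg/kg/min × 93.3 kg = 58.779 mcg/min
58.779 mcg/min × 60 min/hr = 3526.74 mcg/hr
Rate = 3526.74 mcg/hr ÷ 175.6757 mcg/mL = 20.07529 mL/hr
Time remaining = 30.7266 mL ÷ 20.07529 mL/hr = 1.530568 hr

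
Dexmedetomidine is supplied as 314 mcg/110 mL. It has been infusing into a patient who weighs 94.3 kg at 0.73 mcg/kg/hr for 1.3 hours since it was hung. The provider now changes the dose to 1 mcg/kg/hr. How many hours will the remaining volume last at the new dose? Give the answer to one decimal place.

Initial rate:
Dose = 0.73 mcg/kg/hr × 94.3 kg = 68.839 mcg/hr
Concentration = 314 mcg ÷ 110 mL = 2.854545 mcg/mL
Rate = 68.839 mcg/hr ÷ 2.854545 mcg/mL = 24.11557 mL/hr
Volume infused so far = 24.11557 mL/hr × 1.3 hr = 31.35025 mL
Volume remaining = 110 − 31.35025 = 78.64975 mL
New rate:
Dose = 1 mcg/kg/hr × 94.3 kg = 94.3 mcg/hr
Rate = 94.3 mcg/hr ÷ 2.854545 mcg/mL = 33.03503 mL/hr
Time remaining = 78.64975 mL ÷ 33.03503 mL/hr = 2.380799 hr

2.4 hours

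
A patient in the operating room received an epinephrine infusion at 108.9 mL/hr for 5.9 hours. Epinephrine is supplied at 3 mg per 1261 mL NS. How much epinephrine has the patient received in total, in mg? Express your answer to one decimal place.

Concentration = 3 mg ÷ 1261 mL = 0.002379064 mg/mL = 2.379064 mcg/mL
Drug rate = 108.9 mL/hr × 2.379064 mcg/mL = 259.0801 mcg/hr
Total = 259.0801 mcg/hr × 5.9 hr = 1528.573 mcg = 1.528573 mg

1.5 mg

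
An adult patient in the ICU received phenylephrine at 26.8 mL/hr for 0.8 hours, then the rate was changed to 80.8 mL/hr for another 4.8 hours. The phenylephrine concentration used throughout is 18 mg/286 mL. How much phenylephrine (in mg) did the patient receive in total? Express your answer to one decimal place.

25.8 mg

Concentration = 18 mg ÷ 286 mL = 0.06293706 mg/mL
Stage 1: 26.8 mL/hr × 0.8 hr = 21.44 mL → 21.44 mL × 0.06293706 mg/mL = 1.349371 mg
Stage 2: 80.8 mL/hr × 4.8 hr = 387.84 mL → 387.84 mL × 0.06293706 mg/mL = 24.40951 mg
Total = 1.349371 + 24.40951 = 25.75888 mg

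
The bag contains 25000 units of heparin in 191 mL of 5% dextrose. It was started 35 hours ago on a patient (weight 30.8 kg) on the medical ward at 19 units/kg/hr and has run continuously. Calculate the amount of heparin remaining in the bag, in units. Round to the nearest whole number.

Dose = 19 units/kg/hr × 30.8 kg = 585.2 units/hr
Concentration = 25000 units ÷ 191 mL = 130.8901 units/mL
Rate = 585.2 units/hr ÷ 130.8901 units/mL = 4.470928 mL/hr
Volume infused = 4.470928 mL/hr × 35 hr = 156.4825 mL
Volume remaining = 191 − 156.4825 = 34.51752 mL
Drug remaining = 34.51752 mL × 130.8901 units/mL = 4518 units

4518 units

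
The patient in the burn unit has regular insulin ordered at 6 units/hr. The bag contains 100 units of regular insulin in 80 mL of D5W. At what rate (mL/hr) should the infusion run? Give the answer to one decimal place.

4.8 mL/hr

Concentration = 100 units ÷ 80 mL = 1.25 units/mL
Rate = 6 units/hr ÷ 1.25 units/mL = 4.8 mL/hr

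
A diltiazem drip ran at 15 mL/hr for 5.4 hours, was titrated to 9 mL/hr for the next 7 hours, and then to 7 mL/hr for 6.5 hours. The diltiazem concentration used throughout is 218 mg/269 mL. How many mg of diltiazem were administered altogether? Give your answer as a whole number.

154 mg

Concentration = 218 mg ÷ 269 mL = 0.8104089 mg/mL
Stage 1: 15 mL/hr × 5.4 hr = 81 mL → 81 mL × 0.8104089 mg/mL = 65.64312 mg
Stage 2: 9 mL/hr × 7 hr = 63 mL → 63 mL × 0.8104089 mg/mL = 51.05576 mg
Stage 3: 7 mL/hr × 6.5 hr = 45.5 mL → 45.5 mL × 0.8104089 mg/mL = 36.87361 mg
Total = 65.64312 + 51.05576 + 36.87361 = 153.5725 mg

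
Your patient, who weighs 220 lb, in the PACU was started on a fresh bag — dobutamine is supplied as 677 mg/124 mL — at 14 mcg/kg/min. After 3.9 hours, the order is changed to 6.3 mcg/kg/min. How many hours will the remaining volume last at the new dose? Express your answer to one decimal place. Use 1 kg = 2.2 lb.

9.2 hours

Initial rate:
Weight = 220 lb ÷ 2.2 lb/kg = 100 kg
Dose = 14 mcg/kg/min × 100 kg = 1400 mcg/min
1400 mcg/min × 60 min/hr = 84000 mcg/hr
Concentration = 677 mg ÷ 124 mL = 5.459677 mg/mL = 5459.677 mcg/mL
Rate = 84000 mcg/hr ÷ 5459.677 mcg/mL = 15.38552 mL/hr
Volume infused so far = 15.38552 mL/hr × 3.9 hr = 60.00355 mL
Volume remaining = 124 − 60.00355 = 63.99645 mL
New rate:
Dose = 6.3 mcg/kg/min × 100 kg = 630 mcg/min
630 mcg/min × 60 min/hr = 37800 mcg/hr
Rate = 37800 mcg/hr ÷ 5459.677 mcg/mL = 6.923486 mL/hr
Time remaining = 63.99645 mL ÷ 6.923486 mL/hr = 9.243386 hr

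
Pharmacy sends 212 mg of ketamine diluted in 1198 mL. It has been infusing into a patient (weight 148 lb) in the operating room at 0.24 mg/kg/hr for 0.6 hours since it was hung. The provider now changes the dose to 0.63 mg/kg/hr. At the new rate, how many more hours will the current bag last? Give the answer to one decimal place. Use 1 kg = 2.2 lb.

Initial rate:
Weight = 148 lb ÷ 2.2 lb/kg = 67.27273 kg
Dose = 0.24 mg/kg/hr × 67.27273 kg = 16.14545 mg/hr
Concentration = 212 mg ÷ 1198 mL = 0.1769616 mg/mL
Rate = 16.14545 mg/hr ÷ 0.1769616 mg/mL = 91.23705 mL/hr
Volume infused so far = 91.23705 mL/hr × 0.6 hr = 54.74223 mL
Volume remaining = 1198 − 54.74223 = 1143.258 mL
New rate:
Dose = 0.63 mg/kg/hr × 67.27273 kg = 42.38182 mg/hr
Rate = 42.38182 mg/hr ÷ 0.1769616 mg/mL = 239.4973 mL/hr
Time remaining = 1143.258 mL ÷ 239.4973 mL/hr = 4.773574 hr

4.8 hours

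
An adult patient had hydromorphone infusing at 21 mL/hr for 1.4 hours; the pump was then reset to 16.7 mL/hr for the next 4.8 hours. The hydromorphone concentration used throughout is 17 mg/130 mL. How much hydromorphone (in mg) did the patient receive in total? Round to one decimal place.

14.3 mg

Concentration = 17 mg ÷ 130 mL = 0.1307692 mg/mL
Stage 1: 21 mL/hr × 1.4 hr = 29.4 mL → 29.4 mL × 0.1307692 mg/mL = 3.844615 mg
Stage 2: 16.7 mL/hr × 4.8 hr = 80.16 mL → 80.16 mL × 0.1307692 mg/mL = 10.48246 mg
Total = 3.844615 + 10.48246 = 14.32708 mg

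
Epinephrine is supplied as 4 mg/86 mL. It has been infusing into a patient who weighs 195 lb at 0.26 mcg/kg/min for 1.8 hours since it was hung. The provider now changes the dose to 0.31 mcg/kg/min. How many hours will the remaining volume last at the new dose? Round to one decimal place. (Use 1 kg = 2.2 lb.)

0.9 hours

Initial rate:
Weight = 195 lb ÷ 2.2 lb/kg = 88.63636 kg
Dose = 0.26 mcg/kg/min × 88.63636 kg = 23.04545 mcg/min
23.04545 mcg/min × 60 min/hr = 1382.727 mcg/hr
Concentration = 4 mg ÷ 86 mL = 0.04651163 mg/mL = 46.51163 mcg/mL
Rate = 1382.727 mcg/hr ÷ 46.51163 mcg/mL = 29.72864 mL/hr
Volume infused so far = 29.72864 mL/hr × 1.8 hr = 53.51155 mL
Volume remaining = 86 − 53.51155 = 32.48845 mL
New rate:
Dose = 0.31 mcg/kg/min × 88.63636 kg = 27.47727 mcg/min
27.47727 mcg/min × 60 min/hr = 1648.636 mcg/hr
Rate = 1648.636 mcg/hr ÷ 46.51163 mcg/mL = 35.44568 mL/hr
Time remaining = 32.48845 mL ÷ 35.44568 mL/hr = 0.9165702 hr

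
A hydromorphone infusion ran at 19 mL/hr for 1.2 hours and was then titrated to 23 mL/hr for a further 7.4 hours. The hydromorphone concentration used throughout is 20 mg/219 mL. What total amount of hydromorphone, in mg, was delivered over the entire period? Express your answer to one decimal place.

17.6 mg

Concentration = 20 mg ÷ 219 mL = 0.0913242 mg/mL
Stage 1: 19 mL/hr × 1.2 hr = 22.8 mL → 22.8 mL × 0.0913242 mg/mL = 2.082192 mg
Stage 2: 23 mL/hr × 7.4 hr = 170.2 mL → 170.2 mL × 0.0913242 mg/mL = 15.54338 mg
Total = 2.082192 + 15.54338 = 17.62557 mg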